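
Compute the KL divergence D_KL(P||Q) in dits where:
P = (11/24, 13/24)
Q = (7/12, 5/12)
0.0137 dits

KL divergence: D_KL(P||Q) = Σ p(x) log(p(x)/q(x))

Computing term by term:
  x=0: 11/24 × log_10[(11/24)/(7/12)] = 11/24 × -0.1047 = -0.0480
  x=1: 13/24 × log_10[(13/24)/(5/12)] = 13/24 × 0.1139 = 0.0617

D_KL(P||Q) = 0.0137 dits

Note: KL divergence is always non-negative and equals 0 iff P = Q.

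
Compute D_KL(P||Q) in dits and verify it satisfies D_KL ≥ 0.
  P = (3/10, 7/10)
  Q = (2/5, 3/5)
0.0094 dits

KL divergence satisfies the Gibbs inequality: D_KL(P||Q) ≥ 0 for all distributions P, Q.

D_KL(P||Q) = Σ p(x) log(p(x)/q(x))
Term by term:
  x=0: 3/10 × log_10[(3/10)/(2/5)] = -0.0375
  x=1: 7/10 × log_10[(7/10)/(3/5)] = 0.0469
D_KL(P||Q) = 0.0094 dits

D_KL(P||Q) = 0.0094 ≥ 0 ✓

This non-negativity is a fundamental property: relative entropy cannot be negative because it measures how different Q is from P.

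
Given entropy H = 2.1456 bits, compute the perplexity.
4.4248

Perplexity is 2^H (or exp(H) for natural log).

H = 2.1456 bits
Perplexity = 2^2.1456 = 4.4248

Interpretation: The model's uncertainty is equivalent to choosing uniformly among 4.4 options.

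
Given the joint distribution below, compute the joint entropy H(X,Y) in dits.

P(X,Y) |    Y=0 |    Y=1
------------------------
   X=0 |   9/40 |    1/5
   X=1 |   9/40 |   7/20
0.5909 dits

Joint entropy is H(X,Y) = -Σ_{x,y} p(x,y) log p(x,y).

Summing over all non-zero entries:
H(X,Y) = -[9/40·log_10(9/40) + 1/5·log_10(1/5) + 9/40·log_10(9/40) + 7/20·log_10(7/20)]
H(X,Y) = 0.5909 dits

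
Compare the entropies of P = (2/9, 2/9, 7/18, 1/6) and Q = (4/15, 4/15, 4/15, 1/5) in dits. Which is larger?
Q

Computing entropies in dits:
H(P) = 0.5795
H(Q) = 0.5990

Distribution Q has higher entropy.

Intuition: The distribution closer to uniform (more spread out) has higher entropy.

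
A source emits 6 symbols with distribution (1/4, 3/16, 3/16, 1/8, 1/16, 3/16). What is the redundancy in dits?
0.0306 dits

Redundancy measures how far a source is from maximum entropy:
R = H_max - H(X)

Maximum entropy for 6 symbols: H_max = log_10(6) = 0.7782 dits
Actual entropy: H(X) = 0.7476 dits
Redundancy: R = 0.7782 - 0.7476 = 0.0306 dits

This redundancy represents potential for compression: the source could be compressed by 0.0306 dits per symbol.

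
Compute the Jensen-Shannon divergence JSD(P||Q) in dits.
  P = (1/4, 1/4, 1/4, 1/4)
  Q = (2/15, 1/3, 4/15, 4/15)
0.0053 dits

Jensen-Shannon divergence is:
JSD(P||Q) = 0.5 × D_KL(P||M) + 0.5 × D_KL(Q||M)
where M = 0.5 × (P + Q) is the mixture distribution.

M = 0.5 × (1/4, 1/4, 1/4, 1/4) + 0.5 × (2/15, 1/3, 4/15, 4/15) = (0.191667, 7/24, 0.258333, 0.258333)

D_KL(P||M) = 0.0050 dits
D_KL(Q||M) = 0.0057 dits

JSD(P||Q) = 0.5 × 0.0050 + 0.5 × 0.0057 = 0.0053 dits

Unlike KL divergence, JSD is symmetric and bounded: 0 ≤ JSD ≤ log(2).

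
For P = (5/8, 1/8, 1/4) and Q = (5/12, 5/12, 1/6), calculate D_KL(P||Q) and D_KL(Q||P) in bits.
D_KL(P||Q) = 0.2947, D_KL(Q||P) = 0.3825

KL divergence is not symmetric: D_KL(P||Q) ≠ D_KL(Q||P) in general.

D_KL(P||Q) = 0.2947 bits
D_KL(Q||P) = 0.3825 bits

No, they are not equal!

This asymmetry is why KL divergence is not a true distance metric.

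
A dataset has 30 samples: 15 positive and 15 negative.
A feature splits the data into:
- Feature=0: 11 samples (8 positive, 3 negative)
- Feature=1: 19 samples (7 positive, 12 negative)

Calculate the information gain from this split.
0.0887 bits

Information Gain = H(Y) - H(Y|Feature)

Before split:
P(positive) = 15/30 = 0.5000
H(Y) = 1.0000 bits

After split:
Feature=0: H = 0.8454 bits (weight = 11/30)
Feature=1: H = 0.9495 bits (weight = 19/30)
H(Y|Feature) = (11/30)×0.8454 + (19/30)×0.9495 = 0.9113 bits

Information Gain = 1.0000 - 0.9113 = 0.0887 bits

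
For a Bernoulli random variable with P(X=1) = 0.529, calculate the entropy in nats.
0.6915 nats

The binary entropy function is:
H(p) = -p log(p) - (1-p) log(1-p)

H(0.529) = -0.529 × log_e(0.529) - 0.471 × log_e(0.471)
H(0.529) = 0.6915 nats

Note: Binary entropy is maximized at p=0.5 (H=1 bit) and minimized at p=0 or p=1 (H=0).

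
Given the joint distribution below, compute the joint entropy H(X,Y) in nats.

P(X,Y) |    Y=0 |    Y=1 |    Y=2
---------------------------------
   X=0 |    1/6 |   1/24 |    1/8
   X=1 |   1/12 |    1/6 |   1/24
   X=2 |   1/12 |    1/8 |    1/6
2.0947 nats

Joint entropy is H(X,Y) = -Σ_{x,y} p(x,y) log p(x,y).

Summing over all non-zero entries:
H(X,Y) = -[1/6·log_e(1/6) + 1/24·log_e(1/24) + 1/8·log_e(1/8) + 1/12·log_e(1/12) + 1/6·log_e(1/6) + 1/24·log_e(1/24) + 1/12·log_e(1/12) + 1/8·log_e(1/8) + 1/6·log_e(1/6)]
H(X,Y) = 2.0947 nats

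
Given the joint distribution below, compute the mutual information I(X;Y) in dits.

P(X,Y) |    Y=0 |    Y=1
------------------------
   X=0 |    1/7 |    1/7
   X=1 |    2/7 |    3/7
0.0018 dits

Mutual information: I(X;Y) = H(X) + H(Y) - H(X,Y)

Marginals:
P(X) = (2/7, 5/7), H(X) = 0.2598 dits
P(Y) = (3/7, 4/7), H(Y) = 0.2966 dits

Joint entropy: H(X,Y) = 0.5546 dits

I(X;Y) = 0.2598 + 0.2966 - 0.5546 = 0.0018 dits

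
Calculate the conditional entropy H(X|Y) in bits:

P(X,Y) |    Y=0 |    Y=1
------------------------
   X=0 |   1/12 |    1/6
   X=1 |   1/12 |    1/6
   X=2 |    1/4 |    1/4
1.4793 bits

Using the chain rule: H(X|Y) = H(X,Y) - H(Y)

First, compute H(X,Y) = 2.4591 bits

Marginal P(Y) = (5/12, 7/12)
H(Y) = 0.9799 bits

H(X|Y) = H(X,Y) - H(Y) = 2.4591 - 0.9799 = 1.4793 bits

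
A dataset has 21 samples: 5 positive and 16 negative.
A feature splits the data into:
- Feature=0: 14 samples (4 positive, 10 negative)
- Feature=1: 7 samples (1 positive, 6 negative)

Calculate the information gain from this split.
0.0192 bits

Information Gain = H(Y) - H(Y|Feature)

Before split:
P(positive) = 5/21 = 0.2381
H(Y) = 0.7919 bits

After split:
Feature=0: H = 0.8631 bits (weight = 14/21)
Feature=1: H = 0.5917 bits (weight = 7/21)
H(Y|Feature) = (14/21)×0.8631 + (7/21)×0.5917 = 0.7726 bits

Information Gain = 0.7919 - 0.7726 = 0.0192 bits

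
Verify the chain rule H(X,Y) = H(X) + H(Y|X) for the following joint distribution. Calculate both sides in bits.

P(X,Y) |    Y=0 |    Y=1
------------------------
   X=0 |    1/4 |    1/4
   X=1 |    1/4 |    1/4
H(X,Y) = 2.0000, H(X) = 1.0000, H(Y|X) = 1.0000 (all in bits)

Chain rule: H(X,Y) = H(X) + H(Y|X)

Left side — joint entropy directly:
H(X,Y) = -Σ p(x,y) log p(x,y) = 2.0000 bits

Right side — compute H(Y|X) from the conditional distributions:
P(X) = (1/2, 1/2), so H(X) = 1.0000 bits
H(Y|X) = Σ_x P(X=x) · H(Y|X=x):
  P(Y|X=0) = (1/2, 1/2), H(Y|X=0) = 1.0000, weight P(X=0) = 1/2
  P(Y|X=1) = (1/2, 1/2), H(Y|X=1) = 1.0000, weight P(X=1) = 1/2
H(Y|X) = 1.0000 bits

H(X) + H(Y|X) = 1.0000 + 1.0000 = 2.0000 bits

Both sides equal 2.0000 bits. ✓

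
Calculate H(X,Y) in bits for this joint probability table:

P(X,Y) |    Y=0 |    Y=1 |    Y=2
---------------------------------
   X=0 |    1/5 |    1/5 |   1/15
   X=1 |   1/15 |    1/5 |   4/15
2.4226 bits

Joint entropy is H(X,Y) = -Σ_{x,y} p(x,y) log p(x,y).

Summing over all non-zero entries:
H(X,Y) = -[1/5·log_2(1/5) + 1/5·log_2(1/5) + 1/15·log_2(1/15) + 1/15·log_2(1/15) + 1/5·log_2(1/5) + 4/15·log_2(4/15)]
H(X,Y) = 2.4226 bits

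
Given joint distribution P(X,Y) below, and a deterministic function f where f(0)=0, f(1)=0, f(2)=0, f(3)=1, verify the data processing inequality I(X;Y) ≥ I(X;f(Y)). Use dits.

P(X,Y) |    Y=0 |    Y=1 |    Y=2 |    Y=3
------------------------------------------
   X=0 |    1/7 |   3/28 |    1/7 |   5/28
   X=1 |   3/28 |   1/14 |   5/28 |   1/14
I(X;Y) = 0.0094, I(X;f(Y)) = 0.0062, inequality holds: 0.0094 ≥ 0.0062

Data Processing Inequality: For any Markov chain X → Y → Z, we have I(X;Y) ≥ I(X;Z).

Here Z = f(Y) is a deterministic function of Y, forming X → Y → Z.

Original I(X;Y) = 0.0094 dits

After applying f:
P(X,Z) where Z=f(Y):
- P(X,Z=0) = P(X,Y=0) + P(X,Y=1) + P(X,Y=2)
- P(X,Z=1) = P(X,Y=3)

I(X;Z) = I(X;f(Y)) = 0.0062 dits

Verification: 0.0094 ≥ 0.0062 ✓

Information cannot be created by processing; the function f can only lose information about X.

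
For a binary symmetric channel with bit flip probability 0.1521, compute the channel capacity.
0.3849 bits

For a binary symmetric channel (BSC) with error probability p:
Capacity C = 1 - H(p) bits per symbol

where H(p) = -p log₂(p) - (1-p) log₂(1-p) is the binary entropy function.

H(0.1521) = 0.6151 bits
C = 1 - 0.6151 = 0.3849 bits per symbol

This means we can reliably transmit up to 0.3849 bits of information per channel use.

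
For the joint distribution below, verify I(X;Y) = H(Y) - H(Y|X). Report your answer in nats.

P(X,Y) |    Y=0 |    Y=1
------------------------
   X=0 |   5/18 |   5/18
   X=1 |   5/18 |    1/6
I(X;Y) = 0.0079 nats

Mutual information has multiple equivalent forms:
- I(X;Y) = H(X) - H(X|Y)
- I(X;Y) = H(Y) - H(Y|X)
- I(X;Y) = H(X) + H(Y) - H(X,Y)

Computing all quantities:
H(X) = 0.6870, H(Y) = 0.6870, H(X,Y) = 1.3661
H(X|Y) = 0.6791, H(Y|X) = 0.6791

Verification:
H(X) - H(X|Y) = 0.6870 - 0.6791 = 0.0079
H(Y) - H(Y|X) = 0.6870 - 0.6791 = 0.0079
H(X) + H(Y) - H(X,Y) = 0.6870 + 0.6870 - 1.3661 = 0.0079

All forms give I(X;Y) = 0.0079 nats. ✓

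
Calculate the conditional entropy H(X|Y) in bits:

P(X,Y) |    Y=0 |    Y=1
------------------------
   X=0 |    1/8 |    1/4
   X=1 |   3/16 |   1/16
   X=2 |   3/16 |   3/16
1.4835 bits

Using the chain rule: H(X|Y) = H(X,Y) - H(Y)

First, compute H(X,Y) = 2.4835 bits

Marginal P(Y) = (1/2, 1/2)
H(Y) = 1.0000 bits

H(X|Y) = H(X,Y) - H(Y) = 2.4835 - 1.0000 = 1.4835 bits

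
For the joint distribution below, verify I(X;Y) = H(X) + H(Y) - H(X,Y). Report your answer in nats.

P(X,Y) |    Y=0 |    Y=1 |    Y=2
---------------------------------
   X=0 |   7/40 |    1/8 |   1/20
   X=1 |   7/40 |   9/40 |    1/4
I(X;Y) = 0.0416 nats

Mutual information has multiple equivalent forms:
- I(X;Y) = H(X) - H(X|Y)
- I(X;Y) = H(Y) - H(Y|X)
- I(X;Y) = H(X) + H(Y) - H(X,Y)

Computing all quantities:
H(X) = 0.6474, H(Y) = 1.0961, H(X,Y) = 1.7020
H(X|Y) = 0.6059, H(Y|X) = 1.0545

Verification:
H(X) - H(X|Y) = 0.6474 - 0.6059 = 0.0416
H(Y) - H(Y|X) = 1.0961 - 1.0545 = 0.0416
H(X) + H(Y) - H(X,Y) = 0.6474 + 1.0961 - 1.7020 = 0.0416

All forms give I(X;Y) = 0.0416 nats. ✓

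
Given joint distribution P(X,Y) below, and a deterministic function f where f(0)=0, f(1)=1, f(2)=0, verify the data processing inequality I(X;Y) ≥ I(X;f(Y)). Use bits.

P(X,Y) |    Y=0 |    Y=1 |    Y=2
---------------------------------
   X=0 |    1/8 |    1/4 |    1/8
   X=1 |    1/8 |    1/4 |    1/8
I(X;Y) = 0.0000, I(X;f(Y)) = 0.0000, inequality holds: 0.0000 ≥ 0.0000

Data Processing Inequality: For any Markov chain X → Y → Z, we have I(X;Y) ≥ I(X;Z).

Here Z = f(Y) is a deterministic function of Y, forming X → Y → Z.

Original I(X;Y) = 0.0000 bits

After applying f:
P(X,Z) where Z=f(Y):
- P(X,Z=0) = P(X,Y=0) + P(X,Y=2)
- P(X,Z=1) = P(X,Y=1)

I(X;Z) = I(X;f(Y)) = 0.0000 bits

Verification: 0.0000 ≥ 0.0000 ✓

Information cannot be created by processing; the function f can only lose information about X.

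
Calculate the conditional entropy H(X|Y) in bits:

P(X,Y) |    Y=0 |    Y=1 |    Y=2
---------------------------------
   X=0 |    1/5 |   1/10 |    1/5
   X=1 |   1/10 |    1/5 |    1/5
0.9510 bits

Using the chain rule: H(X|Y) = H(X,Y) - H(Y)

First, compute H(X,Y) = 2.5219 bits

Marginal P(Y) = (3/10, 3/10, 2/5)
H(Y) = 1.5710 bits

H(X|Y) = H(X,Y) - H(Y) = 2.5219 - 1.5710 = 0.9510 bits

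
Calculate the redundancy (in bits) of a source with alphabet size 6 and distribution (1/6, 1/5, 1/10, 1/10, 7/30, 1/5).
0.0711 bits

Redundancy measures how far a source is from maximum entropy:
R = H_max - H(X)

Maximum entropy for 6 symbols: H_max = log_2(6) = 2.5850 bits
Actual entropy: H(X) = 2.5139 bits
Redundancy: R = 2.5850 - 2.5139 = 0.0711 bits

This redundancy represents potential for compression: the source could be compressed by 0.0711 bits per symbol.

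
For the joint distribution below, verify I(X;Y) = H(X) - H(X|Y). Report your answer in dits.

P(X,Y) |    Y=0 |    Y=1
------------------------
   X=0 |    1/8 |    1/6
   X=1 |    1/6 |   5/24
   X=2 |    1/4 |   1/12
I(X;Y) = 0.0197 dits

Mutual information has multiple equivalent forms:
- I(X;Y) = H(X) - H(X|Y)
- I(X;Y) = H(Y) - H(Y|X)
- I(X;Y) = H(X) + H(Y) - H(X,Y)

Computing all quantities:
H(X) = 0.4749, H(Y) = 0.2995, H(X,Y) = 0.7546
H(X|Y) = 0.4551, H(Y|X) = 0.2798

Verification:
H(X) - H(X|Y) = 0.4749 - 0.4551 = 0.0197
H(Y) - H(Y|X) = 0.2995 - 0.2798 = 0.0197
H(X) + H(Y) - H(X,Y) = 0.4749 + 0.2995 - 0.7546 = 0.0197

All forms give I(X;Y) = 0.0197 dits. ✓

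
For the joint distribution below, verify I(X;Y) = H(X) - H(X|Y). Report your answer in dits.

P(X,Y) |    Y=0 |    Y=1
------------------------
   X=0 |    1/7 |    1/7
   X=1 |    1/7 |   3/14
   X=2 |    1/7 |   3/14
I(X;Y) = 0.0018 dits

Mutual information has multiple equivalent forms:
- I(X;Y) = H(X) - H(X|Y)
- I(X;Y) = H(Y) - H(Y|X)
- I(X;Y) = H(X) + H(Y) - H(X,Y)

Computing all quantities:
H(X) = 0.4748, H(Y) = 0.2966, H(X,Y) = 0.7696
H(X|Y) = 0.4730, H(Y|X) = 0.2948

Verification:
H(X) - H(X|Y) = 0.4748 - 0.4730 = 0.0018
H(Y) - H(Y|X) = 0.2966 - 0.2948 = 0.0018
H(X) + H(Y) - H(X,Y) = 0.4748 + 0.2966 - 0.7696 = 0.0018

All forms give I(X;Y) = 0.0018 dits. ✓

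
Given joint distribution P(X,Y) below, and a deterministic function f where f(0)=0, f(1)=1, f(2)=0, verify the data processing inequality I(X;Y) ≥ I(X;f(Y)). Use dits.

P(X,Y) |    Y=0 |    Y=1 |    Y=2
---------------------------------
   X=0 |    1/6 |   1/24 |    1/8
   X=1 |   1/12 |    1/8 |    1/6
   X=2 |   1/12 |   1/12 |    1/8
I(X;Y) = 0.0175, I(X;f(Y)) = 0.0102, inequality holds: 0.0175 ≥ 0.0102

Data Processing Inequality: For any Markov chain X → Y → Z, we have I(X;Y) ≥ I(X;Z).

Here Z = f(Y) is a deterministic function of Y, forming X → Y → Z.

Original I(X;Y) = 0.0175 dits

After applying f:
P(X,Z) where Z=f(Y):
- P(X,Z=0) = P(X,Y=0) + P(X,Y=2)
- P(X,Z=1) = P(X,Y=1)

I(X;Z) = I(X;f(Y)) = 0.0102 dits

Verification: 0.0175 ≥ 0.0102 ✓

Information cannot be created by processing; the function f can only lose information about X.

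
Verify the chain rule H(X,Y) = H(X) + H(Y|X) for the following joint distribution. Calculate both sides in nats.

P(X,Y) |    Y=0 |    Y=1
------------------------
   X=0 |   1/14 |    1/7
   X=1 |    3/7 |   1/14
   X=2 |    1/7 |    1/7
H(X,Y) = 1.5741, H(X) = 1.0346, H(Y|X) = 0.5395 (all in nats)

Chain rule: H(X,Y) = H(X) + H(Y|X)

Left side — joint entropy directly:
H(X,Y) = -Σ p(x,y) log p(x,y) = 1.5741 nats

Right side — compute H(Y|X) from the conditional distributions:
P(X) = (3/14, 1/2, 2/7), so H(X) = 1.0346 nats
H(Y|X) = Σ_x P(X=x) · H(Y|X=x):
  P(Y|X=0) = (1/3, 2/3), H(Y|X=0) = 0.6365, weight P(X=0) = 3/14
  P(Y|X=1) = (6/7, 1/7), H(Y|X=1) = 0.4101, weight P(X=1) = 1/2
  P(Y|X=2) = (1/2, 1/2), H(Y|X=2) = 0.6931, weight P(X=2) = 2/7
H(Y|X) = 0.5395 nats

H(X) + H(Y|X) = 1.0346 + 0.5395 = 1.5741 nats

Both sides equal 1.5741 nats. ✓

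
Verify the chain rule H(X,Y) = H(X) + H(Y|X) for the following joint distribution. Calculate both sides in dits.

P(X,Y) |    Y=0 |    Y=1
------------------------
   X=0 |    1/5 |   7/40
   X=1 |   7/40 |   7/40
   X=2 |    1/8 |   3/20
H(X,Y) = 0.7737, H(X) = 0.4735, H(Y|X) = 0.3002 (all in dits)

Chain rule: H(X,Y) = H(X) + H(Y|X)

Left side — joint entropy directly:
H(X,Y) = -Σ p(x,y) log p(x,y) = 0.7737 dits

Right side — compute H(Y|X) from the conditional distributions:
P(X) = (3/8, 7/20, 11/40), so H(X) = 0.4735 dits
H(Y|X) = Σ_x P(X=x) · H(Y|X=x):
  P(Y|X=0) = (8/15, 7/15), H(Y|X=0) = 0.3001, weight P(X=0) = 3/8
  P(Y|X=1) = (1/2, 1/2), H(Y|X=1) = 0.3010, weight P(X=1) = 7/20
  P(Y|X=2) = (5/11, 6/11), H(Y|X=2) = 0.2992, weight P(X=2) = 11/40
H(Y|X) = 0.3002 dits

H(X) + H(Y|X) = 0.4735 + 0.3002 = 0.7737 dits

Both sides equal 0.7737 dits. ✓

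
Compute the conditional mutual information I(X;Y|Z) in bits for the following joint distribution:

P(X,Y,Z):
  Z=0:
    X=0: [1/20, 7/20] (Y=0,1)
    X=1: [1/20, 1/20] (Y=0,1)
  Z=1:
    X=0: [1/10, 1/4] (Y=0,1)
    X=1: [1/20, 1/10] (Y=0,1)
0.0443 bits

Conditional mutual information: I(X;Y|Z) = H(X|Z) + H(Y|Z) - H(X,Y|Z)

H(Z) = 1.0000
H(X,Z) = 1.8016 → H(X|Z) = 0.8016
H(Y,Z) = 1.8016 → H(Y|Z) = 0.8016
H(X,Y,Z) = 2.5589 → H(X,Y|Z) = 1.5589

I(X;Y|Z) = 0.8016 + 0.8016 - 1.5589 = 0.0443 bits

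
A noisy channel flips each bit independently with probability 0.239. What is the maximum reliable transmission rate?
0.2066 bits

For a binary symmetric channel (BSC) with error probability p:
Capacity C = 1 - H(p) bits per symbol

where H(p) = -p log₂(p) - (1-p) log₂(1-p) is the binary entropy function.

H(0.239) = 0.7934 bits
C = 1 - 0.7934 = 0.2066 bits per symbol

This means we can reliably transmit up to 0.2066 bits of information per channel use.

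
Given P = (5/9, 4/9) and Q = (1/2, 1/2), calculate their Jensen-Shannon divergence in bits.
0.0022 bits

Jensen-Shannon divergence is:
JSD(P||Q) = 0.5 × D_KL(P||M) + 0.5 × D_KL(Q||M)
where M = 0.5 × (P + Q) is the mixture distribution.

M = 0.5 × (5/9, 4/9) + 0.5 × (1/2, 1/2) = (19/36, 17/36)

D_KL(P||M) = 0.0022 bits
D_KL(Q||M) = 0.0022 bits

JSD(P||Q) = 0.5 × 0.0022 + 0.5 × 0.0022 = 0.0022 bits

Unlike KL divergence, JSD is symmetric and bounded: 0 ≤ JSD ≤ log(2).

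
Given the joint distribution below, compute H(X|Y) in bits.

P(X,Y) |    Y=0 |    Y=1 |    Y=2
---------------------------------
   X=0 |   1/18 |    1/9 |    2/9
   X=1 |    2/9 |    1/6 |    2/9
0.9147 bits

Using the chain rule: H(X|Y) = H(X,Y) - H(Y)

First, compute H(X,Y) = 2.4613 bits

Marginal P(Y) = (5/18, 5/18, 4/9)
H(Y) = 1.5466 bits

H(X|Y) = H(X,Y) - H(Y) = 2.4613 - 1.5466 = 0.9147 bits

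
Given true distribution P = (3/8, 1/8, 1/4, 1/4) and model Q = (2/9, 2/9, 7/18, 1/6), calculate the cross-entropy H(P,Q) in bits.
2.0718 bits

Cross-entropy: H(P,Q) = -Σ p(x) log q(x)

Alternatively: H(P,Q) = H(P) + D_KL(P||Q)
H(P) = 1.9056 bits
D_KL(P||Q) = 0.1662 bits

H(P,Q) = 1.9056 + 0.1662 = 2.0718 bits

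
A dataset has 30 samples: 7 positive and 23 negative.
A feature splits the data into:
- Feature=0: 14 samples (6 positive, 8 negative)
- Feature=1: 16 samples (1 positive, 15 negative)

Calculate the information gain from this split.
0.1441 bits

Information Gain = H(Y) - H(Y|Feature)

Before split:
P(positive) = 7/30 = 0.2333
H(Y) = 0.7838 bits

After split:
Feature=0: H = 0.9852 bits (weight = 14/30)
Feature=1: H = 0.3373 bits (weight = 16/30)
H(Y|Feature) = (14/30)×0.9852 + (16/30)×0.3373 = 0.6397 bits

Information Gain = 0.7838 - 0.6397 = 0.1441 bits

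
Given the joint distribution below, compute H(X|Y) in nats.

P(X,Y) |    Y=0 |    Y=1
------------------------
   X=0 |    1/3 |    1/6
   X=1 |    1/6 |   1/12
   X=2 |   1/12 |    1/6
0.9970 nats

Using the chain rule: H(X|Y) = H(X,Y) - H(Y)

First, compute H(X,Y) = 1.6762 nats

Marginal P(Y) = (7/12, 5/12)
H(Y) = 0.6792 nats

H(X|Y) = H(X,Y) - H(Y) = 1.6762 - 0.6792 = 0.9970 nats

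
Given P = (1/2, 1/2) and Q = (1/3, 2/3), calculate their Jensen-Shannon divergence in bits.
0.0207 bits

Jensen-Shannon divergence is:
JSD(P||Q) = 0.5 × D_KL(P||M) + 0.5 × D_KL(Q||M)
where M = 0.5 × (P + Q) is the mixture distribution.

M = 0.5 × (1/2, 1/2) + 0.5 × (1/3, 2/3) = (5/12, 7/12)

D_KL(P||M) = 0.0203 bits
D_KL(Q||M) = 0.0211 bits

JSD(P||Q) = 0.5 × 0.0203 + 0.5 × 0.0211 = 0.0207 bits

Unlike KL divergence, JSD is symmetric and bounded: 0 ≤ JSD ≤ log(2).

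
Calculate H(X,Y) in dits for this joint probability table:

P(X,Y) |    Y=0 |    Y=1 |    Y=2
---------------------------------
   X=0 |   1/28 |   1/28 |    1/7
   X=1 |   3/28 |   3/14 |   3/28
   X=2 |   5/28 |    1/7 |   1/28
0.8813 dits

Joint entropy is H(X,Y) = -Σ_{x,y} p(x,y) log p(x,y).

Summing over all non-zero entries:
H(X,Y) = -[1/28·log_10(1/28) + 1/28·log_10(1/28) + 1/7·log_10(1/7) + 3/28·log_10(3/28) + 3/14·log_10(3/14) + 3/28·log_10(3/28) + 5/28·log_10(5/28) + 1/7·log_10(1/7) + 1/28·log_10(1/28)]
H(X,Y) = 0.8813 dits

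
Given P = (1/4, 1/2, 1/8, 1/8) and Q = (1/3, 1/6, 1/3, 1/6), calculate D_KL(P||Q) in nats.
0.3188 nats

KL divergence: D_KL(P||Q) = Σ p(x) log(p(x)/q(x))

Computing term by term:
  x=0: 1/4 × log_e[(1/4)/(1/3)] = 1/4 × -0.2877 = -0.0719
  x=1: 1/2 × log_e[(1/2)/(1/6)] = 1/2 × 1.0986 = 0.5493
  x=2: 1/8 × log_e[(1/8)/(1/3)] = 1/8 × -0.9808 = -0.1226
  x=3: 1/8 × log_e[(1/8)/(1/6)] = 1/8 × -0.2877 = -0.0360

D_KL(P||Q) = 0.3188 nats

Note: KL divergence is always non-negative and equals 0 iff P = Q.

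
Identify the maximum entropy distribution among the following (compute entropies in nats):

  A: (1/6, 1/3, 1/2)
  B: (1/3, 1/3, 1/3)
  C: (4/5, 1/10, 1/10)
B

For a discrete distribution over n outcomes, entropy is maximized by the uniform distribution.

Computing entropies:
H(A) = 1.0114 nats
H(B) = 1.0986 nats
H(C) = 0.6390 nats

The uniform distribution (where all probabilities equal 1/3) achieves the maximum entropy of log_e(3) = 1.0986 nats.

Distribution B has the highest entropy.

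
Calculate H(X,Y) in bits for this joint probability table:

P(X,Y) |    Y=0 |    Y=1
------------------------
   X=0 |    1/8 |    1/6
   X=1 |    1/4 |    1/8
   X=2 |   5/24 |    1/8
2.5273 bits

Joint entropy is H(X,Y) = -Σ_{x,y} p(x,y) log p(x,y).

Summing over all non-zero entries:
H(X,Y) = -[1/8·log_2(1/8) + 1/6·log_2(1/6) + 1/4·log_2(1/4) + 1/8·log_2(1/8) + 5/24·log_2(5/24) + 1/8·log_2(1/8)]
H(X,Y) = 2.5273 bits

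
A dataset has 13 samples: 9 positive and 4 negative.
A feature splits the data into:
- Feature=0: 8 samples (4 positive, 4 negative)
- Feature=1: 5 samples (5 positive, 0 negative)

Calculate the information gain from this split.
0.2751 bits

Information Gain = H(Y) - H(Y|Feature)

Before split:
P(positive) = 9/13 = 0.6923
H(Y) = 0.8905 bits

After split:
Feature=0: H = 1.0000 bits (weight = 8/13)
Feature=1: H = 0.0000 bits (weight = 5/13)
H(Y|Feature) = (8/13)×1.0000 + (5/13)×0.0000 = 0.6154 bits

Information Gain = 0.8905 - 0.6154 = 0.2751 bits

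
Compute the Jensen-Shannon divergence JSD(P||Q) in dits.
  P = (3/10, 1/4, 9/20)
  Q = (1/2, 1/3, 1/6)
0.0215 dits

Jensen-Shannon divergence is:
JSD(P||Q) = 0.5 × D_KL(P||M) + 0.5 × D_KL(Q||M)
where M = 0.5 × (P + Q) is the mixture distribution.

M = 0.5 × (3/10, 1/4, 9/20) + 0.5 × (1/2, 1/3, 1/6) = (2/5, 7/24, 0.308333)

D_KL(P||M) = 0.0197 dits
D_KL(Q||M) = 0.0233 dits

JSD(P||Q) = 0.5 × 0.0197 + 0.5 × 0.0233 = 0.0215 dits

Unlike KL divergence, JSD is symmetric and bounded: 0 ≤ JSD ≤ log(2).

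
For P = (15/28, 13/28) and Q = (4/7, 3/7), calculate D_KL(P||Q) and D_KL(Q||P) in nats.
D_KL(P||Q) = 0.0026, D_KL(Q||P) = 0.0026

KL divergence is not symmetric: D_KL(P||Q) ≠ D_KL(Q||P) in general.

D_KL(P||Q) = 0.0026 nats
D_KL(Q||P) = 0.0026 nats

In this case they happen to be equal (to 4 decimal places).

This asymmetry is why KL divergence is not a true distance metric.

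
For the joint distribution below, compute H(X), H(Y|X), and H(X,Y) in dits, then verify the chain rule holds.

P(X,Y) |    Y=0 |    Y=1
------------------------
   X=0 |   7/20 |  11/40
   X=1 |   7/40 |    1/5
H(X,Y) = 0.5860, H(X) = 0.2873, H(Y|X) = 0.2987 (all in dits)

Chain rule: H(X,Y) = H(X) + H(Y|X)

Left side — joint entropy directly:
H(X,Y) = -Σ p(x,y) log p(x,y) = 0.5860 dits

Right side — compute H(Y|X) from the conditional distributions:
P(X) = (5/8, 3/8), so H(X) = 0.2873 dits
H(Y|X) = Σ_x P(X=x) · H(Y|X=x):
  P(Y|X=0) = (14/25, 11/25), H(Y|X=0) = 0.2979, weight P(X=0) = 5/8
  P(Y|X=1) = (7/15, 8/15), H(Y|X=1) = 0.3001, weight P(X=1) = 3/8
H(Y|X) = 0.2987 dits

H(X) + H(Y|X) = 0.2873 + 0.2987 = 0.5860 dits

Both sides equal 0.5860 dits. ✓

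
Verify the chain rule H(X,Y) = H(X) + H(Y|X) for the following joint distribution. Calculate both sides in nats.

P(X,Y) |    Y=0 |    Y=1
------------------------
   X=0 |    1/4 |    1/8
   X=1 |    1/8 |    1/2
H(X,Y) = 1.2130, H(X) = 0.6616, H(Y|X) = 0.5514 (all in nats)

Chain rule: H(X,Y) = H(X) + H(Y|X)

Left side — joint entropy directly:
H(X,Y) = -Σ p(x,y) log p(x,y) = 1.2130 nats

Right side — compute H(Y|X) from the conditional distributions:
P(X) = (3/8, 5/8), so H(X) = 0.6616 nats
H(Y|X) = Σ_x P(X=x) · H(Y|X=x):
  P(Y|X=0) = (2/3, 1/3), H(Y|X=0) = 0.6365, weight P(X=0) = 3/8
  P(Y|X=1) = (1/5, 4/5), H(Y|X=1) = 0.5004, weight P(X=1) = 5/8
H(Y|X) = 0.5514 nats

H(X) + H(Y|X) = 0.6616 + 0.5514 = 1.2130 nats

Both sides equal 1.2130 nats. ✓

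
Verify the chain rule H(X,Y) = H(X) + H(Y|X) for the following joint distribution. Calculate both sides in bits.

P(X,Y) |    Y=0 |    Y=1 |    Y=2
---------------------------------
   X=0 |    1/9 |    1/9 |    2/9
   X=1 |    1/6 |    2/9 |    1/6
H(X,Y) = 2.5305, H(X) = 0.9911, H(Y|X) = 1.5394 (all in bits)

Chain rule: H(X,Y) = H(X) + H(Y|X)

Left side — joint entropy directly:
H(X,Y) = -Σ p(x,y) log p(x,y) = 2.5305 bits

Right side — compute H(Y|X) from the conditional distributions:
P(X) = (4/9, 5/9), so H(X) = 0.9911 bits
H(Y|X) = Σ_x P(X=x) · H(Y|X=x):
  P(Y|X=0) = (1/4, 1/4, 1/2), H(Y|X=0) = 1.5000, weight P(X=0) = 4/9
  P(Y|X=1) = (3/10, 2/5, 3/10), H(Y|X=1) = 1.5710, weight P(X=1) = 5/9
H(Y|X) = 1.5394 bits

H(X) + H(Y|X) = 0.9911 + 1.5394 = 2.5305 bits

Both sides equal 2.5305 bits. ✓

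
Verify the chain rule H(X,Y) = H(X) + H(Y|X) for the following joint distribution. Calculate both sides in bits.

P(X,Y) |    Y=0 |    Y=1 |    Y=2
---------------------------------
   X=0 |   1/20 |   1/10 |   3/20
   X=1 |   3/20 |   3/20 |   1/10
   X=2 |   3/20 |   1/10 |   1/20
H(X,Y) = 3.0710, H(X) = 1.5710, H(Y|X) = 1.5000 (all in bits)

Chain rule: H(X,Y) = H(X) + H(Y|X)

Left side — joint entropy directly:
H(X,Y) = -Σ p(x,y) log p(x,y) = 3.0710 bits

Right side — compute H(Y|X) from the conditional distributions:
P(X) = (3/10, 2/5, 3/10), so H(X) = 1.5710 bits
H(Y|X) = Σ_x P(X=x) · H(Y|X=x):
  P(Y|X=0) = (1/6, 1/3, 1/2), H(Y|X=0) = 1.4591, weight P(X=0) = 3/10
  P(Y|X=1) = (3/8, 3/8, 1/4), H(Y|X=1) = 1.5613, weight P(X=1) = 2/5
  P(Y|X=2) = (1/2, 1/3, 1/6), H(Y|X=2) = 1.4591, weight P(X=2) = 3/10
H(Y|X) = 1.5000 bits

H(X) + H(Y|X) = 1.5710 + 1.5000 = 3.0710 bits

Both sides equal 3.0710 bits. ✓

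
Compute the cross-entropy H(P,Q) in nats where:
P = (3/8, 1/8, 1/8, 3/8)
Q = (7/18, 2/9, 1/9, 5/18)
1.2972 nats

Cross-entropy: H(P,Q) = -Σ p(x) log q(x)

Alternatively: H(P,Q) = H(P) + D_KL(P||Q)
H(P) = 1.2555 nats
D_KL(P||Q) = 0.0417 nats

H(P,Q) = 1.2555 + 0.0417 = 1.2972 nats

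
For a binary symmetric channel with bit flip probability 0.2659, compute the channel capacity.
0.1645 bits

For a binary symmetric channel (BSC) with error probability p:
Capacity C = 1 - H(p) bits per symbol

where H(p) = -p log₂(p) - (1-p) log₂(1-p) is the binary entropy function.

H(0.2659) = 0.8355 bits
C = 1 - 0.8355 = 0.1645 bits per symbol

This means we can reliably transmit up to 0.1645 bits of information per channel use.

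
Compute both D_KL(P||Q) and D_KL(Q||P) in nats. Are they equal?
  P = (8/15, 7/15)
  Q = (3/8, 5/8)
D_KL(P||Q) = 0.0515, D_KL(Q||P) = 0.0505

KL divergence is not symmetric: D_KL(P||Q) ≠ D_KL(Q||P) in general.

D_KL(P||Q) = 0.0515 nats
D_KL(Q||P) = 0.0505 nats

No, they are not equal!

This asymmetry is why KL divergence is not a true distance metric.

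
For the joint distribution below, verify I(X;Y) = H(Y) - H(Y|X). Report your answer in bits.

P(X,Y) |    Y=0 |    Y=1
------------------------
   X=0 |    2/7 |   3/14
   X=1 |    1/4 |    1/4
I(X;Y) = 0.0037 bits

Mutual information has multiple equivalent forms:
- I(X;Y) = H(X) - H(X|Y)
- I(X;Y) = H(Y) - H(Y|X)
- I(X;Y) = H(X) + H(Y) - H(X,Y)

Computing all quantities:
H(X) = 1.0000, H(Y) = 0.9963, H(X,Y) = 1.9926
H(X|Y) = 0.9963, H(Y|X) = 0.9926

Verification:
H(X) - H(X|Y) = 1.0000 - 0.9963 = 0.0037
H(Y) - H(Y|X) = 0.9963 - 0.9926 = 0.0037
H(X) + H(Y) - H(X,Y) = 1.0000 + 0.9963 - 1.9926 = 0.0037

All forms give I(X;Y) = 0.0037 bits. ✓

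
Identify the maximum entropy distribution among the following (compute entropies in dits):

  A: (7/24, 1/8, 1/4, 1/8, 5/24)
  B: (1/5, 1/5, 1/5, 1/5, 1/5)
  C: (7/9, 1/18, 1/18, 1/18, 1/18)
B

For a discrete distribution over n outcomes, entropy is maximized by the uniform distribution.

Computing entropies:
H(A) = 0.6743 dits
H(B) = 0.6990 dits
H(C) = 0.3638 dits

The uniform distribution (where all probabilities equal 1/5) achieves the maximum entropy of log_10(5) = 0.6990 dits.

Distribution B has the highest entropy.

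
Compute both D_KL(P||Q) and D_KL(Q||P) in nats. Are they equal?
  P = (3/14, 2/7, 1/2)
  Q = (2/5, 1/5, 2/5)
D_KL(P||Q) = 0.0797, D_KL(Q||P) = 0.0891

KL divergence is not symmetric: D_KL(P||Q) ≠ D_KL(Q||P) in general.

D_KL(P||Q) = 0.0797 nats
D_KL(Q||P) = 0.0891 nats

No, they are not equal!

This asymmetry is why KL divergence is not a true distance metric.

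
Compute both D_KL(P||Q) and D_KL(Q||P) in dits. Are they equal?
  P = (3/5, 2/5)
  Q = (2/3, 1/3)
D_KL(P||Q) = 0.0042, D_KL(Q||P) = 0.0041

KL divergence is not symmetric: D_KL(P||Q) ≠ D_KL(Q||P) in general.

D_KL(P||Q) = 0.0042 dits
D_KL(Q||P) = 0.0041 dits

No, they are not equal!

This asymmetry is why KL divergence is not a true distance metric.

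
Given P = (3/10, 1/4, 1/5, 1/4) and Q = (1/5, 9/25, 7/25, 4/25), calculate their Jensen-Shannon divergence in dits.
0.0080 dits

Jensen-Shannon divergence is:
JSD(P||Q) = 0.5 × D_KL(P||M) + 0.5 × D_KL(Q||M)
where M = 0.5 × (P + Q) is the mixture distribution.

M = 0.5 × (3/10, 1/4, 1/5, 1/4) + 0.5 × (1/5, 9/25, 7/25, 4/25) = (1/4, 0.305, 6/25, 0.205)

D_KL(P||M) = 0.0079 dits
D_KL(Q||M) = 0.0081 dits

JSD(P||Q) = 0.5 × 0.0079 + 0.5 × 0.0081 = 0.0080 dits

Unlike KL divergence, JSD is symmetric and bounded: 0 ≤ JSD ≤ log(2).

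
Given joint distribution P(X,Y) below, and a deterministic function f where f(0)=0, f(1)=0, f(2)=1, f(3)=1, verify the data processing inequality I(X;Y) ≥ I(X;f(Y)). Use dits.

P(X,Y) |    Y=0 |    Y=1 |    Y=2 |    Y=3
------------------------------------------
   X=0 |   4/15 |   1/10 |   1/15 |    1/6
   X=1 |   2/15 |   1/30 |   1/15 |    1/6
I(X;Y) = 0.0087, I(X;f(Y)) = 0.0079, inequality holds: 0.0087 ≥ 0.0079

Data Processing Inequality: For any Markov chain X → Y → Z, we have I(X;Y) ≥ I(X;Z).

Here Z = f(Y) is a deterministic function of Y, forming X → Y → Z.

Original I(X;Y) = 0.0087 dits

After applying f:
P(X,Z) where Z=f(Y):
- P(X,Z=0) = P(X,Y=0) + P(X,Y=1)
- P(X,Z=1) = P(X,Y=2) + P(X,Y=3)

I(X;Z) = I(X;f(Y)) = 0.0079 dits

Verification: 0.0087 ≥ 0.0079 ✓

Information cannot be created by processing; the function f can only lose information about X.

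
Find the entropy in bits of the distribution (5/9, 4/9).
0.9911 bits

Shannon entropy is H(X) = -Σ p(x) log p(x).

For P = (5/9, 4/9):
H = -5/9 × log_2(5/9) -4/9 × log_2(4/9)
H = 0.9911 bits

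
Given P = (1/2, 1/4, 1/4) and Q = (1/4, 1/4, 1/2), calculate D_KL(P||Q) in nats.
0.1733 nats

KL divergence: D_KL(P||Q) = Σ p(x) log(p(x)/q(x))

Computing term by term:
  x=0: 1/2 × log_e[(1/2)/(1/4)] = 1/2 × 0.6931 = 0.3466
  x=1: 1/4 × log_e[(1/4)/(1/4)] = 1/4 × 0.0000 = 0.0000
  x=2: 1/4 × log_e[(1/4)/(1/2)] = 1/4 × -0.6931 = -0.1733

D_KL(P||Q) = 0.1733 nats

Note: KL divergence is always non-negative and equals 0 iff P = Q.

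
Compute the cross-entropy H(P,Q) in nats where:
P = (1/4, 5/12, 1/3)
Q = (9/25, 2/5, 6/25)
1.1129 nats

Cross-entropy: H(P,Q) = -Σ p(x) log q(x)

Alternatively: H(P,Q) = H(P) + D_KL(P||Q)
H(P) = 1.0776 nats
D_KL(P||Q) = 0.0353 nats

H(P,Q) = 1.0776 + 0.0353 = 1.1129 nats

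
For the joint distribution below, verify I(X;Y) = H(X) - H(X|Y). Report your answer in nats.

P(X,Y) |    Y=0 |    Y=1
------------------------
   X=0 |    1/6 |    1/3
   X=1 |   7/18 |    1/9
I(X;Y) = 0.1039 nats

Mutual information has multiple equivalent forms:
- I(X;Y) = H(X) - H(X|Y)
- I(X;Y) = H(Y) - H(Y|X)
- I(X;Y) = H(X) + H(Y) - H(X,Y)

Computing all quantities:
H(X) = 0.6931, H(Y) = 0.6870, H(X,Y) = 1.2763
H(X|Y) = 0.5893, H(Y|X) = 0.5831

Verification:
H(X) - H(X|Y) = 0.6931 - 0.5893 = 0.1039
H(Y) - H(Y|X) = 0.6870 - 0.5831 = 0.1039
H(X) + H(Y) - H(X,Y) = 0.6931 + 0.6870 - 1.2763 = 0.1039

All forms give I(X;Y) = 0.1039 nats. ✓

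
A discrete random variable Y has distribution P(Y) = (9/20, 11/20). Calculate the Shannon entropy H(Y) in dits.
0.2989 dits

Shannon entropy is H(X) = -Σ p(x) log p(x).

For P = (9/20, 11/20):
H = -9/20 × log_10(9/20) -11/20 × log_10(11/20)
H = 0.2989 dits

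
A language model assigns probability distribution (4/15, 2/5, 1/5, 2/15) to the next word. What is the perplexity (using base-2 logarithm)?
3.7044

Perplexity is 2^H (or exp(H) for natural log).

First, H = -Σ p log p = 1.8892 bits
Perplexity = 2^1.8892 = 3.7044

Interpretation: The model's uncertainty is equivalent to choosing uniformly among 3.7 options.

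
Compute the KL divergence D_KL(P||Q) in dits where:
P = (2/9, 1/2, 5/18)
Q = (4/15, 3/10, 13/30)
0.0397 dits

KL divergence: D_KL(P||Q) = Σ p(x) log(p(x)/q(x))

Computing term by term:
  x=0: 2/9 × log_10[(2/9)/(4/15)] = 2/9 × -0.0792 = -0.0176
  x=1: 1/2 × log_10[(1/2)/(3/10)] = 1/2 × 0.2218 = 0.1109
  x=2: 5/18 × log_10[(5/18)/(13/30)] = 5/18 × -0.1931 = -0.0536

D_KL(P||Q) = 0.0397 dits

Note: KL divergence is always non-negative and equals 0 iff P = Q.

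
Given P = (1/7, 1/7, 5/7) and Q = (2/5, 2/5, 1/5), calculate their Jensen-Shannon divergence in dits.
0.0609 dits

Jensen-Shannon divergence is:
JSD(P||Q) = 0.5 × D_KL(P||M) + 0.5 × D_KL(Q||M)
where M = 0.5 × (P + Q) is the mixture distribution.

M = 0.5 × (1/7, 1/7, 5/7) + 0.5 × (2/5, 2/5, 1/5) = (0.271429, 0.271429, 16/35)

D_KL(P||M) = 0.0588 dits
D_KL(Q||M) = 0.0629 dits

JSD(P||Q) = 0.5 × 0.0588 + 0.5 × 0.0629 = 0.0609 dits

Unlike KL divergence, JSD is symmetric and bounded: 0 ≤ JSD ≤ log(2).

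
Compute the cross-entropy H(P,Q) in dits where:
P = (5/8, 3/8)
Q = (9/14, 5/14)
0.2876 dits

Cross-entropy: H(P,Q) = -Σ p(x) log q(x)

Alternatively: H(P,Q) = H(P) + D_KL(P||Q)
H(P) = 0.2873 dits
D_KL(P||Q) = 0.0003 dits

H(P,Q) = 0.2873 + 0.0003 = 0.2876 dits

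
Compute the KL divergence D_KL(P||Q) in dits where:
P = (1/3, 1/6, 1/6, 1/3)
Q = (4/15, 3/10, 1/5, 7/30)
0.0282 dits

KL divergence: D_KL(P||Q) = Σ p(x) log(p(x)/q(x))

Computing term by term:
  x=0: 1/3 × log_10[(1/3)/(4/15)] = 1/3 × 0.0969 = 0.0323
  x=1: 1/6 × log_10[(1/6)/(3/10)] = 1/6 × -0.2553 = -0.0425
  x=2: 1/6 × log_10[(1/6)/(1/5)] = 1/6 × -0.0792 = -0.0132
  x=3: 1/3 × log_10[(1/3)/(7/30)] = 1/3 × 0.1549 = 0.0516

D_KL(P||Q) = 0.0282 dits

Note: KL divergence is always non-negative and equals 0 iff P = Q.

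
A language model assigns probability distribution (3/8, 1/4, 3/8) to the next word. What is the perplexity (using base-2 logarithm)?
2.9512

Perplexity is 2^H (or exp(H) for natural log).

First, H = -Σ p log p = 1.5613 bits
Perplexity = 2^1.5613 = 2.9512

Interpretation: The model's uncertainty is equivalent to choosing uniformly among 3.0 options.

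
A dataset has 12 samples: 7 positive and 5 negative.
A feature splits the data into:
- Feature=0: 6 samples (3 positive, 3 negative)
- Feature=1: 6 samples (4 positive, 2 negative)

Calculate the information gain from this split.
0.0207 bits

Information Gain = H(Y) - H(Y|Feature)

Before split:
P(positive) = 7/12 = 0.5833
H(Y) = 0.9799 bits

After split:
Feature=0: H = 1.0000 bits (weight = 6/12)
Feature=1: H = 0.9183 bits (weight = 6/12)
H(Y|Feature) = (6/12)×1.0000 + (6/12)×0.9183 = 0.9591 bits

Information Gain = 0.9799 - 0.9591 = 0.0207 bits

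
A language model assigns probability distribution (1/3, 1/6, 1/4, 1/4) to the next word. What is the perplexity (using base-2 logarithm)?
3.8883

Perplexity is 2^H (or exp(H) for natural log).

First, H = -Σ p log p = 1.9591 bits
Perplexity = 2^1.9591 = 3.8883

Interpretation: The model's uncertainty is equivalent to choosing uniformly among 3.9 options.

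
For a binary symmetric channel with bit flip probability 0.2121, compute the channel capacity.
0.2545 bits

For a binary symmetric channel (BSC) with error probability p:
Capacity C = 1 - H(p) bits per symbol

where H(p) = -p log₂(p) - (1-p) log₂(1-p) is the binary entropy function.

H(0.2121) = 0.7455 bits
C = 1 - 0.7455 = 0.2545 bits per symbol

This means we can reliably transmit up to 0.2545 bits of information per channel use.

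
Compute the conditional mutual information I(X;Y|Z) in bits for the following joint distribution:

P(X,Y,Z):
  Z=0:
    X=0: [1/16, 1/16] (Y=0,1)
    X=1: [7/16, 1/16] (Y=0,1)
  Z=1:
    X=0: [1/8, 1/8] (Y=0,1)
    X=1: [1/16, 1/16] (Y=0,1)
0.0544 bits

Conditional mutual information: I(X;Y|Z) = H(X|Z) + H(Y|Z) - H(X,Y|Z)

H(Z) = 0.9544
H(X,Z) = 1.7500 → H(X|Z) = 0.7956
H(Y,Z) = 1.7806 → H(Y|Z) = 0.8262
H(X,Y,Z) = 2.5218 → H(X,Y|Z) = 1.5673

I(X;Y|Z) = 0.7956 + 0.8262 - 1.5673 = 0.0544 bits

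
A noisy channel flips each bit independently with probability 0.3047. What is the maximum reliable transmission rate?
0.1130 bits

For a binary symmetric channel (BSC) with error probability p:
Capacity C = 1 - H(p) bits per symbol

where H(p) = -p log₂(p) - (1-p) log₂(1-p) is the binary entropy function.

H(0.3047) = 0.8870 bits
C = 1 - 0.8870 = 0.1130 bits per symbol

This means we can reliably transmit up to 0.1130 bits of information per channel use.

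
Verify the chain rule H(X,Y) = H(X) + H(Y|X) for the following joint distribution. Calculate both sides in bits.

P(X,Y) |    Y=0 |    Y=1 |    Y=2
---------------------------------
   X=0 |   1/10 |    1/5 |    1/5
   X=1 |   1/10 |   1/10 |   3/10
H(X,Y) = 2.4464, H(X) = 1.0000, H(Y|X) = 1.4464 (all in bits)

Chain rule: H(X,Y) = H(X) + H(Y|X)

Left side — joint entropy directly:
H(X,Y) = -Σ p(x,y) log p(x,y) = 2.4464 bits

Right side — compute H(Y|X) from the conditional distributions:
P(X) = (1/2, 1/2), so H(X) = 1.0000 bits
H(Y|X) = Σ_x P(X=x) · H(Y|X=x):
  P(Y|X=0) = (1/5, 2/5, 2/5), H(Y|X=0) = 1.5219, weight P(X=0) = 1/2
  P(Y|X=1) = (1/5, 1/5, 3/5), H(Y|X=1) = 1.3710, weight P(X=1) = 1/2
H(Y|X) = 1.4464 bits

H(X) + H(Y|X) = 1.0000 + 1.4464 = 2.4464 bits

Both sides equal 2.4464 bits. ✓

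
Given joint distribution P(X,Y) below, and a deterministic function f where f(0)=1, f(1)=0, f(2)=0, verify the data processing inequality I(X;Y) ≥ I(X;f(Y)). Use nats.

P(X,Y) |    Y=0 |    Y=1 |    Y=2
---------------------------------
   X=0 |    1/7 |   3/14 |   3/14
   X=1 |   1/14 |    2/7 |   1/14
I(X;Y) = 0.0444, I(X;f(Y)) = 0.0051, inequality holds: 0.0444 ≥ 0.0051

Data Processing Inequality: For any Markov chain X → Y → Z, we have I(X;Y) ≥ I(X;Z).

Here Z = f(Y) is a deterministic function of Y, forming X → Y → Z.

Original I(X;Y) = 0.0444 nats

After applying f:
P(X,Z) where Z=f(Y):
- P(X,Z=0) = P(X,Y=1) + P(X,Y=2)
- P(X,Z=1) = P(X,Y=0)

I(X;Z) = I(X;f(Y)) = 0.0051 nats

Verification: 0.0444 ≥ 0.0051 ✓

Information cannot be created by processing; the function f can only lose information about X.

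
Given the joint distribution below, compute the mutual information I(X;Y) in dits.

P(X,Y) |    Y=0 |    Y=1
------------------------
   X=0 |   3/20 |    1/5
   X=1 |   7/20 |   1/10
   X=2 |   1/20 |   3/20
0.0427 dits

Mutual information: I(X;Y) = H(X) + H(Y) - H(X,Y)

Marginals:
P(X) = (7/20, 9/20, 1/5), H(X) = 0.4554 dits
P(Y) = (11/20, 9/20), H(Y) = 0.2989 dits

Joint entropy: H(X,Y) = 0.7116 dits

I(X;Y) = 0.4554 + 0.2989 - 0.7116 = 0.0427 dits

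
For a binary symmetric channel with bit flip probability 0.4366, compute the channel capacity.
0.0116 bits

For a binary symmetric channel (BSC) with error probability p:
Capacity C = 1 - H(p) bits per symbol

where H(p) = -p log₂(p) - (1-p) log₂(1-p) is the binary entropy function.

H(0.4366) = 0.9884 bits
C = 1 - 0.9884 = 0.0116 bits per symbol

This means we can reliably transmit up to 0.0116 bits of information per channel use.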